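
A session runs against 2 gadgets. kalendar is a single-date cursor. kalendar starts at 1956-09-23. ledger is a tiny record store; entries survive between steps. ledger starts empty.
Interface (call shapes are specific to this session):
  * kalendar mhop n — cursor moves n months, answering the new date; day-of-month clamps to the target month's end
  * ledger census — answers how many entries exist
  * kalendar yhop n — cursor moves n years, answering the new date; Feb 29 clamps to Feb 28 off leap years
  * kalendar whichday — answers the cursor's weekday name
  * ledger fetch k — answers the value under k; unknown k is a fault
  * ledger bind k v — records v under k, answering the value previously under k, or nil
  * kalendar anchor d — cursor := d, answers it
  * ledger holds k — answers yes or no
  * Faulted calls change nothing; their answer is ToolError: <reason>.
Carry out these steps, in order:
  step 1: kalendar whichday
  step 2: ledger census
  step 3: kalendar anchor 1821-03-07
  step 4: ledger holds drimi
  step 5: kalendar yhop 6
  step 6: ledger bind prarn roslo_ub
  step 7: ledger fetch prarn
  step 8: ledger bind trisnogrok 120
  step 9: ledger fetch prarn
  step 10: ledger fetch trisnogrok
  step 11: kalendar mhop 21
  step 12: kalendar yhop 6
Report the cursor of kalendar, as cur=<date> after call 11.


>> kalendar whichday()
<< Sunday
>> ledger census()
<< 0
>> kalendar anchor(d→1821-03-07)
<< 1821-03-07
>> ledger holds(k→drimi)
<< no
>> kalendar yhop(n→6)
<< 1827-03-07
>> ledger bind(k→prarn, v→roslo_ub)
<< nil
>> ledger fetch(k→prarn)
<< roslo_ub
>> ledger bind(k→trisnogrok, v→120)
<< nil
>> ledger fetch(k→prarn)
<< roslo_ub
>> ledger fetch(k→trisnogrok)
<< 120
>> kalendar mhop(n→21)
<< 1828-12-07
>> kalendar yhop(n→6)
<< 1834-12-07

Answer: cur=1828-12-07


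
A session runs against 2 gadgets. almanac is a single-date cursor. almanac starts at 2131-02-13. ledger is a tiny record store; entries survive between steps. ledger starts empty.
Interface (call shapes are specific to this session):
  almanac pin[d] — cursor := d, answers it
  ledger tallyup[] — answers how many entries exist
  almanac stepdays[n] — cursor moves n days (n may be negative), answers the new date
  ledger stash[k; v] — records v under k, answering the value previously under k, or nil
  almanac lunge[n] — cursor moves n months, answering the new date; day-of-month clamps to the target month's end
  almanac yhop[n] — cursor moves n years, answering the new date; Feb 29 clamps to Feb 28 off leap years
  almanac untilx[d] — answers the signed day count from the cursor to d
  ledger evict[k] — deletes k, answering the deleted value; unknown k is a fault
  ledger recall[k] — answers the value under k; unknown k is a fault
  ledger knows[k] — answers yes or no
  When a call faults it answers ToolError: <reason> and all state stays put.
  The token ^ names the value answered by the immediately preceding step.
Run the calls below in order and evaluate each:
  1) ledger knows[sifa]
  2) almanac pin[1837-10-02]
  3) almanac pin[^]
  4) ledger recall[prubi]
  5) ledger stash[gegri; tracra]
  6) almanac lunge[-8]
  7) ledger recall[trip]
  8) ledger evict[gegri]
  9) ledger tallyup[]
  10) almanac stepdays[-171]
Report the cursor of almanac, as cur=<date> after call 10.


Step: ledger knows[k=sifa]
Result: no
Step: almanac pin[d=1837-10-02]
Result: 1837-10-02
Step: almanac pin[d=^]
Result: 1837-10-02
Step: ledger recall[k=prubi]
Result: ToolError: no such key prubi
Step: ledger stash[k=gegri; v=tracra]
Result: nil
Step: almanac lunge[n=-8]
Result: 1837-02-02
Step: ledger recall[k=trip]
Result: ToolError: no such key trip
Step: ledger evict[k=gegri]
Result: tracra
Step: ledger tallyup[]
Result: 0
Step: almanac stepdays[n=-171]
Result: 1836-08-15

Answer: cur=1836-08-15


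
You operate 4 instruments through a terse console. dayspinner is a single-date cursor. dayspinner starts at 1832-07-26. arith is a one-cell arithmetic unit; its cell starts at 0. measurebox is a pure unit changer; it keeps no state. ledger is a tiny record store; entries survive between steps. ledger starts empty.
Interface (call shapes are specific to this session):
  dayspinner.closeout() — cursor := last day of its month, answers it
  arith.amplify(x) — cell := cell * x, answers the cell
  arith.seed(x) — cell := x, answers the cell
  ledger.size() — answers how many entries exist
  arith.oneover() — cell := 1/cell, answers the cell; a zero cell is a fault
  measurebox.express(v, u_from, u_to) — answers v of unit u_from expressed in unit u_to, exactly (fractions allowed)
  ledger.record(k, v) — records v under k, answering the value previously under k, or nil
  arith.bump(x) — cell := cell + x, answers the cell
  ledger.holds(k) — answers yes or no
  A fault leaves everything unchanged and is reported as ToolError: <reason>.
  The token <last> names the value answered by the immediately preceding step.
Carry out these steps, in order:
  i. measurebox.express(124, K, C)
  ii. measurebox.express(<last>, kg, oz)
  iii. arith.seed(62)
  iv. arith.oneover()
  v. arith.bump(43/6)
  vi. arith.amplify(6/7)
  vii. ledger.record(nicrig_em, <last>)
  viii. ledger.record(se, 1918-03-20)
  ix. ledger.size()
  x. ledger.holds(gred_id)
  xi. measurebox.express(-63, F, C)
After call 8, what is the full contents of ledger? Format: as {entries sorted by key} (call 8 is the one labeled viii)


Answer: {nicrig_em=1336/217, se=1918-03-20}

Derivation:
I invoke measurebox.express on v=124, u_from=K, u_to=C, yielding -2983/20.
I call measurebox.express on v=<last>, u_from=kg, u_to=oz, giving -238640000000/45359237.
I use arith.seed on x=62, giving 62.
Using arith.oneover(), — result: 1/62.
I invoke arith.bump on x=43/6, which returns 668/93.
Calling arith.amplify on x=6/7: 1336/217.
Then ledger.record on k=nicrig_em, v=<last>, yielding nil.
Calling ledger.record on k=se, v=1918-03-20, yielding nil.
Now I run ledger.size, — result: 2.
Now I run ledger.holds on k=gred_id, → no.
I use measurebox.express on v=-63, u_from=F, u_to=C, and observe -475/9.


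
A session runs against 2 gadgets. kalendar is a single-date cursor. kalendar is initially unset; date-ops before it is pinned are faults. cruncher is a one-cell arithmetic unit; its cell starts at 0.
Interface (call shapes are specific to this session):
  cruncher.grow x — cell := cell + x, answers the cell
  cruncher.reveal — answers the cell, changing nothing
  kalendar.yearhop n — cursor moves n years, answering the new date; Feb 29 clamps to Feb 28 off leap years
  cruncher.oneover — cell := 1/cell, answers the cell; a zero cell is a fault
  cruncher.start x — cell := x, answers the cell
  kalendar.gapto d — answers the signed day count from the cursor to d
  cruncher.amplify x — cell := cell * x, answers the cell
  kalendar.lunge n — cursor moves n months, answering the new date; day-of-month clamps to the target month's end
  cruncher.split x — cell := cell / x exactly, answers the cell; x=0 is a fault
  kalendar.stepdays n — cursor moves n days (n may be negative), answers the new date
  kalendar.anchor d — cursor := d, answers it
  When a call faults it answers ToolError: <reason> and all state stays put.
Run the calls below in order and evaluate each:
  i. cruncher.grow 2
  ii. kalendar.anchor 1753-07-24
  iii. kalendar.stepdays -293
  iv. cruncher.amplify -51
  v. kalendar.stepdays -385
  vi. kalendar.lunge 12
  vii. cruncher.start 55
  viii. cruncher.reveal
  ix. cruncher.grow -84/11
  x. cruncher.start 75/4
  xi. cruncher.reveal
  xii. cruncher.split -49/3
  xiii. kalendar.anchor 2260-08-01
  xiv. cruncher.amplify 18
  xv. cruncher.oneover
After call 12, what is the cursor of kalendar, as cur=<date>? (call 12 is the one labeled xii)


Answer: cur=1752-09-15

Derivation:
→ cruncher.grow(x: 2)
← 2
→ kalendar.anchor(d: 1753-07-24)
← 1753-07-24
→ kalendar.stepdays(n: -293)
← 1752-10-04
→ cruncher.amplify(x: -51)
← -102
→ kalendar.stepdays(n: -385)
← 1751-09-15
→ kalendar.lunge(n: 12)
← 1752-09-15
→ cruncher.start(x: 55)
← 55
→ cruncher.reveal()
← 55
→ cruncher.grow(x: -84/11)
← 521/11
→ cruncher.start(x: 75/4)
← 75/4
→ cruncher.reveal()
← 75/4
→ cruncher.split(x: -49/3)
← -225/196
→ kalendar.anchor(d: 2260-08-01)
← 2260-08-01
→ cruncher.amplify(x: 18)
← -2025/98
→ cruncher.oneover()
← -98/2025


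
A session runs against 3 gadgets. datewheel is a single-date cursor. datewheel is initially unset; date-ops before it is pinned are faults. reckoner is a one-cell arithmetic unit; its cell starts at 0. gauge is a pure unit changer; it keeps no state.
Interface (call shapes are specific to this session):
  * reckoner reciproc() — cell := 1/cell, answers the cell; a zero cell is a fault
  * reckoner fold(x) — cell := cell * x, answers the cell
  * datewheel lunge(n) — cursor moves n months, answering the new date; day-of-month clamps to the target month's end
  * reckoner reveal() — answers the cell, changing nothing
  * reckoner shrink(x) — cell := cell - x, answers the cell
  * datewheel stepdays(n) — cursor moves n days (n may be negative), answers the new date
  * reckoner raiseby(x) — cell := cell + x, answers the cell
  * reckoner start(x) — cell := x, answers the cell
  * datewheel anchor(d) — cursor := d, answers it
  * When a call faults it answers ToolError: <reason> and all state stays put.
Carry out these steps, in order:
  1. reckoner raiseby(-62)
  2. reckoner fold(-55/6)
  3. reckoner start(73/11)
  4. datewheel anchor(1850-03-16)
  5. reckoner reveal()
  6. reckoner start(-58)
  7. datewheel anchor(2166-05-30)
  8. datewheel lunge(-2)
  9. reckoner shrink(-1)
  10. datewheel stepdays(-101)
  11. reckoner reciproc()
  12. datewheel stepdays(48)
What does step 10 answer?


CALL reckoner raiseby[-62]
RET  -62
CALL reckoner fold[-55/6]
RET  1705/3
CALL reckoner start[73/11]
RET  73/11
CALL datewheel anchor[1850-03-16]
RET  1850-03-16
CALL reckoner reveal[]
RET  73/11
CALL reckoner start[-58]
RET  -58
CALL datewheel anchor[2166-05-30]
RET  2166-05-30
CALL datewheel lunge[-2]
RET  2166-03-30
CALL reckoner shrink[-1]
RET  -57
CALL datewheel stepdays[-101]
RET  2165-12-19
CALL reckoner reciproc[]
RET  -1/57
CALL datewheel stepdays[48]
RET  2166-02-05

Answer: 2165-12-19


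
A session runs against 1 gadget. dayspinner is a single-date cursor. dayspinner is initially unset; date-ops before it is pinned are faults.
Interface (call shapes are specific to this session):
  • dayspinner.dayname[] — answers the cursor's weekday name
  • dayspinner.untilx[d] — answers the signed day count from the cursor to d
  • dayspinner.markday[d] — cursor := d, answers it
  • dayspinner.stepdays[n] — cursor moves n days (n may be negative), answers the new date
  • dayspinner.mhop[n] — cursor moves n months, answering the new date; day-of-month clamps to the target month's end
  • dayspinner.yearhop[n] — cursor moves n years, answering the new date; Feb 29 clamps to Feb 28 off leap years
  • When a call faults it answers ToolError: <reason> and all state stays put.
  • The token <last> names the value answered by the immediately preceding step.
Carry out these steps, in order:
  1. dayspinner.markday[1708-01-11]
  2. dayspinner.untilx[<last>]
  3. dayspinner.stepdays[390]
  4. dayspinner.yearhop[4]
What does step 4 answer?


> dayspinner.markday d: 1708-01-11
  1708-01-11
> dayspinner.untilx d: <last>
  0
> dayspinner.stepdays n: 390
  1709-02-04
> dayspinner.yearhop n: 4
  1713-02-04

Answer: 1713-02-04


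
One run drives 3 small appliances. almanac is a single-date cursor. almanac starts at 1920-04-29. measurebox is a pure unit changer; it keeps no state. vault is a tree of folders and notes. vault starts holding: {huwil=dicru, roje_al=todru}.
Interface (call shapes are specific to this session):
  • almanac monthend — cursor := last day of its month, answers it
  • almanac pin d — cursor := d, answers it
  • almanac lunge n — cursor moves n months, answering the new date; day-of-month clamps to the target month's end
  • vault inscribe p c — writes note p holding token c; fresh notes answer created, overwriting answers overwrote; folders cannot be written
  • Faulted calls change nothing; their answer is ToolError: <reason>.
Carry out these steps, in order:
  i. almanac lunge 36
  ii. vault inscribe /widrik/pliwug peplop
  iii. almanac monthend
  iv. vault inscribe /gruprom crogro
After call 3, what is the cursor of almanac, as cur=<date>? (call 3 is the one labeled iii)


Answer: cur=1923-04-30

Derivation:
;; almanac lunge(n='36') == 1923-04-29
;; vault inscribe(p='/widrik/pliwug', c='peplop') == ToolError: no parent
;; almanac monthend() == 1923-04-30
;; vault inscribe(p='/gruprom', c='crogro') == created


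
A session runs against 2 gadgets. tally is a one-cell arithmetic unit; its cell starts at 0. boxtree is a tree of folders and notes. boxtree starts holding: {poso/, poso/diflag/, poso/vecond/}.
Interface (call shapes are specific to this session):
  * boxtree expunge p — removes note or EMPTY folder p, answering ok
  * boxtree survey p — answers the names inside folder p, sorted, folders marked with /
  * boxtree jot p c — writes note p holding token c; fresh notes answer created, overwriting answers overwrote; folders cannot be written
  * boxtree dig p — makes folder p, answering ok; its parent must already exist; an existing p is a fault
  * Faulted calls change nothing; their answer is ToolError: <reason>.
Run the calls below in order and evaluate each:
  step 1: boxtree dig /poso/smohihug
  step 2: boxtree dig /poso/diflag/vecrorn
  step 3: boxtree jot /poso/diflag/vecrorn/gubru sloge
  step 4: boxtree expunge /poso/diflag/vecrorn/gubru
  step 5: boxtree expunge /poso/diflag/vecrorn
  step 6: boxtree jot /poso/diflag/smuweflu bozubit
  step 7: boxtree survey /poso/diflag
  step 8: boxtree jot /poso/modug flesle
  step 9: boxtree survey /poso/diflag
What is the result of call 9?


-- 1. boxtree dig(p=/poso/smohihug) ~> ok
-- 2. boxtree dig(p=/poso/diflag/vecrorn) ~> ok
-- 3. boxtree jot(p=/poso/diflag/vecrorn/gubru, c=sloge) ~> created
-- 4. boxtree expunge(p=/poso/diflag/vecrorn/gubru) ~> ok
-- 5. boxtree expunge(p=/poso/diflag/vecrorn) ~> ok
-- 6. boxtree jot(p=/poso/diflag/smuweflu, c=bozubit) ~> created
-- 7. boxtree survey(p=/poso/diflag) ~> [smuweflu]
-- 8. boxtree jot(p=/poso/modug, c=flesle) ~> created
-- 9. boxtree survey(p=/poso/diflag) ~> [smuweflu]

Answer: [smuweflu]


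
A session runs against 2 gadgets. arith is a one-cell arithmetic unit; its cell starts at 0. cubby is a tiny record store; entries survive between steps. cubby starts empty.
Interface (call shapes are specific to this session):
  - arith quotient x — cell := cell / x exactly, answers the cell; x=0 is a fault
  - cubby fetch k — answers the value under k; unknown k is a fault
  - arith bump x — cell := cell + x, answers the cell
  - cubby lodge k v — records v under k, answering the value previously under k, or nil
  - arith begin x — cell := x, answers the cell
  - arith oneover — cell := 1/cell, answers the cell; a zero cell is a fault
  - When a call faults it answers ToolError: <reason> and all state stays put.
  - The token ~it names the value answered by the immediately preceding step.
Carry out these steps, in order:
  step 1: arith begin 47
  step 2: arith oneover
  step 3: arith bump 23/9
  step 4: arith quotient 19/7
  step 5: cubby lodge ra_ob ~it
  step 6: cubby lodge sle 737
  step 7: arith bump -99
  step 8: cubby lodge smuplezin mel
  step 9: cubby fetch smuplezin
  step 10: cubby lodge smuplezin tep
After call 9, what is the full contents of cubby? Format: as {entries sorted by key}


~$ arith begin 47
= 47
~$ arith oneover
= 1/47
~$ arith bump 23/9
= 1090/423
~$ arith quotient 19/7
= 7630/8037
~$ cubby lodge ra_ob ~it
= nil
~$ cubby lodge sle 737
= nil
~$ arith bump -99
= -788033/8037
~$ cubby lodge smuplezin mel
= nil
~$ cubby fetch smuplezin
= mel
~$ cubby lodge smuplezin tep
= mel

Answer: {ra_ob=7630/8037, sle=737, smuplezin=mel}


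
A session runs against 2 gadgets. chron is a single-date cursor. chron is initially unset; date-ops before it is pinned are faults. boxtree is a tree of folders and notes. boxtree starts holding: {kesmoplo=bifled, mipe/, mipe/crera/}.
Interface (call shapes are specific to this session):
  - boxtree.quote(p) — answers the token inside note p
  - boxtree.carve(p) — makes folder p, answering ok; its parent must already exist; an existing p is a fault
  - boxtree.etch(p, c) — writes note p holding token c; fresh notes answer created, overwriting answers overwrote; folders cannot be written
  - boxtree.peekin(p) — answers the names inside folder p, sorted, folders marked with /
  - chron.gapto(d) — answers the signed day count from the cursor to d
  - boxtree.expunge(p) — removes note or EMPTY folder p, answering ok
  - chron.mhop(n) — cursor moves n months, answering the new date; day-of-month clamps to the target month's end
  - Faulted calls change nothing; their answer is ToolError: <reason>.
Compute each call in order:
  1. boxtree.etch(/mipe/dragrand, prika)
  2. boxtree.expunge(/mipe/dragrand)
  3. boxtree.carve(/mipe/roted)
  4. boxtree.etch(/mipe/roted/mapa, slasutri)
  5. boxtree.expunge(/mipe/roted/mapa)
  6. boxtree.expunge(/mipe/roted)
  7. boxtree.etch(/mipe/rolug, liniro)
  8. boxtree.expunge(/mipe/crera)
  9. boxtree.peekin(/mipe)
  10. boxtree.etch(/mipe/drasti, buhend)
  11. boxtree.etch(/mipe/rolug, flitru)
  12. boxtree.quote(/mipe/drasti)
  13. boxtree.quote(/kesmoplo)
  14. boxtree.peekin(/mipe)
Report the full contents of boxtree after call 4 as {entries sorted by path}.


Answer: {kesmoplo=bifled, mipe/, mipe/crera/, mipe/roted/, mipe/roted/mapa=slasutri}

Derivation:
> boxtree.etch p='/mipe/dragrand' c='prika'
  created
> boxtree.expunge p='/mipe/dragrand'
  ok
> boxtree.carve p='/mipe/roted'
  ok
> boxtree.etch p='/mipe/roted/mapa' c='slasutri'
  created
> boxtree.expunge p='/mipe/roted/mapa'
  ok
> boxtree.expunge p='/mipe/roted'
  ok
> boxtree.etch p='/mipe/rolug' c='liniro'
  created
> boxtree.expunge p='/mipe/crera'
  ok
> boxtree.peekin p='/mipe'
  [rolug]
> boxtree.etch p='/mipe/drasti' c='buhend'
  created
> boxtree.etch p='/mipe/rolug' c='flitru'
  overwrote
> boxtree.quote p='/mipe/drasti'
  buhend
> boxtree.quote p='/kesmoplo'
  bifled
> boxtree.peekin p='/mipe'
  [drasti, rolug]


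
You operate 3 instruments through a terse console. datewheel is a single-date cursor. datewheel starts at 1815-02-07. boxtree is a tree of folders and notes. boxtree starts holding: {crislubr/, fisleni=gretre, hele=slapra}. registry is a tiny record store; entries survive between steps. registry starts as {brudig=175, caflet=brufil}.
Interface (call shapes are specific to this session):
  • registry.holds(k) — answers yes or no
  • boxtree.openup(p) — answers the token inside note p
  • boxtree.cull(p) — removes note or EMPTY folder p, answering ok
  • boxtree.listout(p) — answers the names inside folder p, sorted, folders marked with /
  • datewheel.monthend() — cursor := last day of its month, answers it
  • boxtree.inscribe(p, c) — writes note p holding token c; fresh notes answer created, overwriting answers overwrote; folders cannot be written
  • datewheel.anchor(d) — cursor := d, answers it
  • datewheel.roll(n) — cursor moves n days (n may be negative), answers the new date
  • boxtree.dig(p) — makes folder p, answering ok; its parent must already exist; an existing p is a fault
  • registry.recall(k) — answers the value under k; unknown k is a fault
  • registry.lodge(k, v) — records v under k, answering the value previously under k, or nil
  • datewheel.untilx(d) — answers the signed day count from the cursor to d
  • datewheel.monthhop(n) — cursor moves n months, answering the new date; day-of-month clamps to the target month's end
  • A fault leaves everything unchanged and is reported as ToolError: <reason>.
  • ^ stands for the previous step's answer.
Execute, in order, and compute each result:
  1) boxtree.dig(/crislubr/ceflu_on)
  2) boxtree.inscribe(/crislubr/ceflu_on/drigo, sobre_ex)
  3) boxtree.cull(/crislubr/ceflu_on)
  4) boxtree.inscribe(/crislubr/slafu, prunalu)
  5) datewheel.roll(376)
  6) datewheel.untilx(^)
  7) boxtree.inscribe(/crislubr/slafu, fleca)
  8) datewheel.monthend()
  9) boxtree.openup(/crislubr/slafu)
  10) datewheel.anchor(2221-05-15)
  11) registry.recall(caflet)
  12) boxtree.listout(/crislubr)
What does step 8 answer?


==> boxtree.dig(p: /crislubr/ceflu_on)
<== ok
==> boxtree.inscribe(p: /crislubr/ceflu_on/drigo, c: sobre_ex)
<== created
==> boxtree.cull(p: /crislubr/ceflu_on)
<== ToolError: not empty
==> boxtree.inscribe(p: /crislubr/slafu, c: prunalu)
<== created
==> datewheel.roll(n: 376)
<== 1816-02-18
==> datewheel.untilx(d: ^)
<== 0
==> boxtree.inscribe(p: /crislubr/slafu, c: fleca)
<== overwrote
==> datewheel.monthend()
<== 1816-02-29
==> boxtree.openup(p: /crislubr/slafu)
<== fleca
==> datewheel.anchor(d: 2221-05-15)
<== 2221-05-15
==> registry.recall(k: caflet)
<== brufil
==> boxtree.listout(p: /crislubr)
<== [ceflu_on/, slafu]

Answer: 1816-02-29


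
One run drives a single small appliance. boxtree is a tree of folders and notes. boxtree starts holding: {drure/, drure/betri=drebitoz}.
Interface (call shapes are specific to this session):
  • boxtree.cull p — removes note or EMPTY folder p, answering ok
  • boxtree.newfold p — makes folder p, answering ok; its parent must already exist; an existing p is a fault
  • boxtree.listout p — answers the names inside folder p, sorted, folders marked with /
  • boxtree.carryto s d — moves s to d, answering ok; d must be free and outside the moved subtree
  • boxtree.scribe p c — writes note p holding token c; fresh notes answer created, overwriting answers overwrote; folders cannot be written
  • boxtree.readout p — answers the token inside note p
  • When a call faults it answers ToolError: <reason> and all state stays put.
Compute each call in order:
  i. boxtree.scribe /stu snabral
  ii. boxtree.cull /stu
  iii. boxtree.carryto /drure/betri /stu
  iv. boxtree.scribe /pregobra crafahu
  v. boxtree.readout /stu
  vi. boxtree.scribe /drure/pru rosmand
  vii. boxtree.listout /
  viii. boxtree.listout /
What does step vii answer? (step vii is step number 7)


>> boxtree.scribe(p→/stu, c→snabral)
<< created
>> boxtree.cull(p→/stu)
<< ok
>> boxtree.carryto(s→/drure/betri, d→/stu)
<< ok
>> boxtree.scribe(p→/pregobra, c→crafahu)
<< created
>> boxtree.readout(p→/stu)
<< drebitoz
>> boxtree.scribe(p→/drure/pru, c→rosmand)
<< created
>> boxtree.listout(p→/)
<< [drure/, pregobra, stu]
>> boxtree.listout(p→/)
<< [drure/, pregobra, stu]

Answer: [drure/, pregobra, stu]


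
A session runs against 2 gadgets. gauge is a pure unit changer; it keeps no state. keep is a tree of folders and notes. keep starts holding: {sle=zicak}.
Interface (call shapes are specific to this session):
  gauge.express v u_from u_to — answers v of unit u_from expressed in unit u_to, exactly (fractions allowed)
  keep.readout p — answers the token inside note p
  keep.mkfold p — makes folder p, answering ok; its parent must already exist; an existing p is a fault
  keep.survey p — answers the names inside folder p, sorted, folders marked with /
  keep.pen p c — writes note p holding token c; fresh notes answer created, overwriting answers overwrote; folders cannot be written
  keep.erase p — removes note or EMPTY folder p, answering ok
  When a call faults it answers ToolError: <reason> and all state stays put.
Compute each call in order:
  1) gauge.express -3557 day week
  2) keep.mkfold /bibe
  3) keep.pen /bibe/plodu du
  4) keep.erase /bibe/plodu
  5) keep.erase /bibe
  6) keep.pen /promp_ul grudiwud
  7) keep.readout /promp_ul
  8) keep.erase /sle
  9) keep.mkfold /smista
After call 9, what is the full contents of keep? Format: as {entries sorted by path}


Answer: {promp_ul=grudiwud, smista/}

Derivation:
Act: gauge.express[v→-3557; u_from→day; u_to→week]
Obs: -3557/7
Act: keep.mkfold[p→/bibe]
Obs: ok
Act: keep.pen[p→/bibe/plodu; c→du]
Obs: created
Act: keep.erase[p→/bibe/plodu]
Obs: ok
Act: keep.erase[p→/bibe]
Obs: ok
Act: keep.pen[p→/promp_ul; c→grudiwud]
Obs: created
Act: keep.readout[p→/promp_ul]
Obs: grudiwud
Act: keep.erase[p→/sle]
Obs: ok
Act: keep.mkfold[p→/smista]
Obs: ok


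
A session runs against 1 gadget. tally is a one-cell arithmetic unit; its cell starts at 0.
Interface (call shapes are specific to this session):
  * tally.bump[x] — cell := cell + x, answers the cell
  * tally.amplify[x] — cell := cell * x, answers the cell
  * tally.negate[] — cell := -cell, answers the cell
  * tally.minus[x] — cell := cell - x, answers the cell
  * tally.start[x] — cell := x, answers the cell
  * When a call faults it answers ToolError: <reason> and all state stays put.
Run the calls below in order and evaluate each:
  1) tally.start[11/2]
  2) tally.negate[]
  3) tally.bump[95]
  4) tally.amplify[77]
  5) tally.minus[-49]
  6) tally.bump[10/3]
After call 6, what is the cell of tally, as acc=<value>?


Answer: acc=41663/6

Derivation:
-> tally.start(x→11/2)
<- 11/2
-> tally.negate()
<- -11/2
-> tally.bump(x→95)
<- 179/2
-> tally.amplify(x→77)
<- 13783/2
-> tally.minus(x→-49)
<- 13881/2
-> tally.bump(x→10/3)
<- 41663/6


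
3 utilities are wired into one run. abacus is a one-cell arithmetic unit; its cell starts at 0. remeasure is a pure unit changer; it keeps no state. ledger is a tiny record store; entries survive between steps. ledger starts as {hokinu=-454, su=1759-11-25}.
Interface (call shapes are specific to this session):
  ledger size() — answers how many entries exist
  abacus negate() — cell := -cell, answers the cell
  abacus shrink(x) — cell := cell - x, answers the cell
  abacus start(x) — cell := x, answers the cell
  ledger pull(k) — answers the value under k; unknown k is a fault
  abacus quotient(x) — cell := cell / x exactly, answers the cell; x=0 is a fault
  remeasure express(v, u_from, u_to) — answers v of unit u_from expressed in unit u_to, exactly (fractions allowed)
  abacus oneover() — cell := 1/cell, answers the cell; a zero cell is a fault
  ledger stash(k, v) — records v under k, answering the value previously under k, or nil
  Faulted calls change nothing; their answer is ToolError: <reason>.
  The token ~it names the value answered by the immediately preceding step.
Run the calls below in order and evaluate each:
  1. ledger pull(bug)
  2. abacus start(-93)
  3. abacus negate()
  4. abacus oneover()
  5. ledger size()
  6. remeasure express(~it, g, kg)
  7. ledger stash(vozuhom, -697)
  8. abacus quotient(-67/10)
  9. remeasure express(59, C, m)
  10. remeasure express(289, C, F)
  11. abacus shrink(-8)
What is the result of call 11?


I call ledger pull(k=bug), → ToolError: no such key bug.
Calling abacus start(x=-93), and see -93.
I use abacus negate, which returns 93.
I invoke abacus oneover(), and observe 1/93.
I use ledger size(), and get 2.
Using remeasure express(v=~it, u_from=g, u_to=kg), and get 1/500.
I use ledger stash(k=vozuhom, v=-697), and see nil.
I use abacus quotient(x=-67/10), — result: -10/6231.
Using remeasure express(v=59, u_from=C, u_to=m), → ToolError: incompatible units.
Invoking remeasure express(v=289, u_from=C, u_to=F): 2761/5.
I use abacus shrink(x=-8): 49838/6231.

Answer: 49838/6231


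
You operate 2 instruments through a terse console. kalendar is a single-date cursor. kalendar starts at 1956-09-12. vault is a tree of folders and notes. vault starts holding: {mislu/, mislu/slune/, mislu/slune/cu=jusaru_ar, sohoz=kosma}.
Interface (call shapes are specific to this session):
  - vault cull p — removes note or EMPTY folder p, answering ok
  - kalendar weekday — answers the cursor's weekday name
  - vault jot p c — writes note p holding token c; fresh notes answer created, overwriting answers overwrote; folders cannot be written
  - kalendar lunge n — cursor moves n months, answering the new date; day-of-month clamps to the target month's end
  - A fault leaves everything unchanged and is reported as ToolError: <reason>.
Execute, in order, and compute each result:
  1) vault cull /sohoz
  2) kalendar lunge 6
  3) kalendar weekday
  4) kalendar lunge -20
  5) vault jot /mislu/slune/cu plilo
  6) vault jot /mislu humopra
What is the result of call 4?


→ vault cull(p: /sohoz)
← ok
→ kalendar lunge(n: 6)
← 1957-03-12
→ kalendar weekday()
← Tuesday
→ kalendar lunge(n: -20)
← 1955-07-12
→ vault jot(p: /mislu/slune/cu, c: plilo)
← overwrote
→ vault jot(p: /mislu, c: humopra)
← ToolError: is a directory

Answer: 1955-07-12


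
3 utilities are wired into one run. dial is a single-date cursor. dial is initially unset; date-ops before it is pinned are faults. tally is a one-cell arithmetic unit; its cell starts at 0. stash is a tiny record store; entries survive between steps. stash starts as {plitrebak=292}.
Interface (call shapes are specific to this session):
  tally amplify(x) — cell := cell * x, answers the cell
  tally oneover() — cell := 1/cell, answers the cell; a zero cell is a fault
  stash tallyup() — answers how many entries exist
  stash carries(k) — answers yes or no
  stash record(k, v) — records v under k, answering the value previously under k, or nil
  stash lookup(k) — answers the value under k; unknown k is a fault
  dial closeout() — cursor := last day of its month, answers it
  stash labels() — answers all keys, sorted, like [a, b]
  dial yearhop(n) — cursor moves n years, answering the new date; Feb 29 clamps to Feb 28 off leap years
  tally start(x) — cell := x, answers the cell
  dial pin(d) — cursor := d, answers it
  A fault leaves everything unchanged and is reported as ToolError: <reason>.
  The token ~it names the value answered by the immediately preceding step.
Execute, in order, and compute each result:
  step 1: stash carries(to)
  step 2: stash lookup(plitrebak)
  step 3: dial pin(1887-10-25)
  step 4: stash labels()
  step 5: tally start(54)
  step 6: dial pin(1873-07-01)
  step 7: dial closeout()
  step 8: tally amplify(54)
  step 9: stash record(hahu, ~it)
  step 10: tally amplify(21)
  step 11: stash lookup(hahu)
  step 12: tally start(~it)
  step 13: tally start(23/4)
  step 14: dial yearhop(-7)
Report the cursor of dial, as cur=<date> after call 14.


Answer: cur=1866-07-31

Derivation:
-> stash carries(k='to')
<- no
-> stash lookup(k='plitrebak')
<- 292
-> dial pin(d='1887-10-25')
<- 1887-10-25
-> stash labels()
<- [plitrebak]
-> tally start(x='54')
<- 54
-> dial pin(d='1873-07-01')
<- 1873-07-01
-> dial closeout()
<- 1873-07-31
-> tally amplify(x='54')
<- 2916
-> stash record(k='hahu', v='~it')
<- nil
-> tally amplify(x='21')
<- 61236
-> stash lookup(k='hahu')
<- 2916
-> tally start(x='~it')
<- 2916
-> tally start(x='23/4')
<- 23/4
-> dial yearhop(n='-7')
<- 1866-07-31


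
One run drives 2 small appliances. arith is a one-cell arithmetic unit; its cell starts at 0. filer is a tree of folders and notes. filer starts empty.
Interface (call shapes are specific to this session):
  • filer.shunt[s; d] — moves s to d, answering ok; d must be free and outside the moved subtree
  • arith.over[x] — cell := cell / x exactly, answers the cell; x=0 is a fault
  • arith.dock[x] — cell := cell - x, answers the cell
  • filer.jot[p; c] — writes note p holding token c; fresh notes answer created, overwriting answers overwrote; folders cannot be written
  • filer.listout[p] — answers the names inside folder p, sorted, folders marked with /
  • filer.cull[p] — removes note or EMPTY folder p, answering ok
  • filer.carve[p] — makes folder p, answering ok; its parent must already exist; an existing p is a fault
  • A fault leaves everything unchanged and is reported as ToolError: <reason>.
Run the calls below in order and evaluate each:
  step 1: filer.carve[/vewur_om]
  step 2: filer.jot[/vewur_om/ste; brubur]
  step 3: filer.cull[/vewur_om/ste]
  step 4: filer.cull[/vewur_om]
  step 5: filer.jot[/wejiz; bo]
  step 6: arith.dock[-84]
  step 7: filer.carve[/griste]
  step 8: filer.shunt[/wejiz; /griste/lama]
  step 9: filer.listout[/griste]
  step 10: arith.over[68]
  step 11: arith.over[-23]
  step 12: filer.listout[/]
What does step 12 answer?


# filer.carve(p→/vewur_om) == ok
# filer.jot(p→/vewur_om/ste, c→brubur) == created
# filer.cull(p→/vewur_om/ste) == ok
# filer.cull(p→/vewur_om) == ok
# filer.jot(p→/wejiz, c→bo) == created
# arith.dock(x→-84) == 84
# filer.carve(p→/griste) == ok
# filer.shunt(s→/wejiz, d→/griste/lama) == ok
# filer.listout(p→/griste) == [lama]
# arith.over(x→68) == 21/17
# arith.over(x→-23) == -21/391
# filer.listout(p→/) == [griste/]

Answer: [griste/]


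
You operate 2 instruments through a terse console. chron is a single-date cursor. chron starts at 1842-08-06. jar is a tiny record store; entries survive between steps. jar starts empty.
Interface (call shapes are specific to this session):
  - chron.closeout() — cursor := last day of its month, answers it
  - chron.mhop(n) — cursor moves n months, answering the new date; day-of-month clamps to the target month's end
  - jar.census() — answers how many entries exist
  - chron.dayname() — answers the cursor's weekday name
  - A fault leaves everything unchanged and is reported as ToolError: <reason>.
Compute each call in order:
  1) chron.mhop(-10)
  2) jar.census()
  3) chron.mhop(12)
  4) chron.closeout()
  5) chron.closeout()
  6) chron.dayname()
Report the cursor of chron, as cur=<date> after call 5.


Step: chron.mhop[n→-10]
Result: 1841-10-06
Step: jar.census[]
Result: 0
Step: chron.mhop[n→12]
Result: 1842-10-06
Step: chron.closeout[]
Result: 1842-10-31
Step: chron.closeout[]
Result: 1842-10-31
Step: chron.dayname[]
Result: Monday

Answer: cur=1842-10-31


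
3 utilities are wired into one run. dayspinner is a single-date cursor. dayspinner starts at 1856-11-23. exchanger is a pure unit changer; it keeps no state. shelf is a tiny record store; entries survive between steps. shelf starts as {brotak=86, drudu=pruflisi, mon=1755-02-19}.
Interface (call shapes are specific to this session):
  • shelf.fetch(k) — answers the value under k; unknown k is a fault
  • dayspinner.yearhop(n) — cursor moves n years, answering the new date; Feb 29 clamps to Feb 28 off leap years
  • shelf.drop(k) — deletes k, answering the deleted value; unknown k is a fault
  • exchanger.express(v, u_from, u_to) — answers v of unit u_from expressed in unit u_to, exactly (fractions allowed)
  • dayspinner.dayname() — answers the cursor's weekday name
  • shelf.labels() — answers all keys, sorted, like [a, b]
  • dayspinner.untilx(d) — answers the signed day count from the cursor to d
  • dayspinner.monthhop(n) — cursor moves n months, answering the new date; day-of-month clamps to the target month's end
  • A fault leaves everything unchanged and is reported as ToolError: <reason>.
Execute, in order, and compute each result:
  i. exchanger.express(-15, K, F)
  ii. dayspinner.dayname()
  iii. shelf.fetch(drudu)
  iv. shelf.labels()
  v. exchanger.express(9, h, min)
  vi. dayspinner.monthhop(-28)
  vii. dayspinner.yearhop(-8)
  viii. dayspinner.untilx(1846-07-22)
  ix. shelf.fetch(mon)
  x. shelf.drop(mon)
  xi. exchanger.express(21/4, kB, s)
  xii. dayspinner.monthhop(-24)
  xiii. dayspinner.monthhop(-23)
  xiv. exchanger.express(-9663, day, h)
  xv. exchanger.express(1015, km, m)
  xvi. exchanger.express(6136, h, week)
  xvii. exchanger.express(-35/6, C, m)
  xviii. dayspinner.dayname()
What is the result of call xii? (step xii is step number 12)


% 1. exchanger.express(-15, K, F) -> -48667/100
% 2. dayspinner.dayname() -> Sunday
% 3. shelf.fetch(drudu) -> pruflisi
% 4. shelf.labels() -> [brotak, drudu, mon]
% 5. exchanger.express(9, h, min) -> 540
% 6. dayspinner.monthhop(-28) -> 1854-07-23
% 7. dayspinner.yearhop(-8) -> 1846-07-23
% 8. dayspinner.untilx(1846-07-22) -> -1
% 9. shelf.fetch(mon) -> 1755-02-19
% 10. shelf.drop(mon) -> 1755-02-19
% 11. exchanger.express(21/4, kB, s) -> ToolError: incompatible units
% 12. dayspinner.monthhop(-24) -> 1844-07-23
% 13. dayspinner.monthhop(-23) -> 1842-08-23
% 14. exchanger.express(-9663, day, h) -> -231912
% 15. exchanger.express(1015, km, m) -> 1015000
% 16. exchanger.express(6136, h, week) -> 767/21
% 17. exchanger.express(-35/6, C, m) -> ToolError: incompatible units
% 18. dayspinner.dayname() -> Tuesday

Answer: 1844-07-23


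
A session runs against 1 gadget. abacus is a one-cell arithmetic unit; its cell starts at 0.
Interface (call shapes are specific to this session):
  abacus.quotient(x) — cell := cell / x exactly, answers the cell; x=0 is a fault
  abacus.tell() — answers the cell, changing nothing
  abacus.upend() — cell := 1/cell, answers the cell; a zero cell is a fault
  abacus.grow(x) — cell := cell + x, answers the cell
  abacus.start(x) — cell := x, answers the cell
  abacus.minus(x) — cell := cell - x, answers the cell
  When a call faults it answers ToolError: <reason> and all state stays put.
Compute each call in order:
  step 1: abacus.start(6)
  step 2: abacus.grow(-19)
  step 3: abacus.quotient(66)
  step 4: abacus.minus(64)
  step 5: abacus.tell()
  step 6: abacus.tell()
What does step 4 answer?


Answer: -4237/66

Derivation:
% abacus.start x→6
:: 6
% abacus.grow x→-19
:: -13
% abacus.quotient x→66
:: -13/66
% abacus.minus x→64
:: -4237/66
% abacus.tell
:: -4237/66
% abacus.tell
:: -4237/66


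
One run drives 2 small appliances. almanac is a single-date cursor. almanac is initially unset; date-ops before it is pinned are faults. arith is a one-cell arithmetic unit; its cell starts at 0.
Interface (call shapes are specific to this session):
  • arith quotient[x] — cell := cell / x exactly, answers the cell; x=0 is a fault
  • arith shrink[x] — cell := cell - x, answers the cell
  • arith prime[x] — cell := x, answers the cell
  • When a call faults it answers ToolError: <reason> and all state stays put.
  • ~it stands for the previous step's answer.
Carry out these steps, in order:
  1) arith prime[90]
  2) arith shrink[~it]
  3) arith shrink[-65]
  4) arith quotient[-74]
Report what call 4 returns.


Then arith prime with 90, — result: 90.
I run arith shrink with ~it, which returns 0.
I call arith shrink with -65, and get 65.
Using arith quotient with -74, giving -65/74.

Answer: -65/74


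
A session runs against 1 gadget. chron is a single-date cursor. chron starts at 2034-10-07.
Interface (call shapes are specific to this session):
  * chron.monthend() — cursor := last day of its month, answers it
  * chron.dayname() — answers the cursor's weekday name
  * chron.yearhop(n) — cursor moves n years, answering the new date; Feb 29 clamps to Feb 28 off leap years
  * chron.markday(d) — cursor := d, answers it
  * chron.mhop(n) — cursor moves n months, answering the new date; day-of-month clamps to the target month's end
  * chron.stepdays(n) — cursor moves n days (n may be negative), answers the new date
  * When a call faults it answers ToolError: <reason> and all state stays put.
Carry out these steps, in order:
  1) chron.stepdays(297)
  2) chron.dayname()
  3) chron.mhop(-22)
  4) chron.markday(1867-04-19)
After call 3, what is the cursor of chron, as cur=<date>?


Answer: cur=2033-09-30

Derivation:
Then chron.stepdays passing n→297, — result: 2035-07-31.
Using chron.dayname(), giving Tuesday.
I try chron.mhop passing n→-22, — result: 2033-09-30.
I try chron.markday passing d→1867-04-19, → 1867-04-19.


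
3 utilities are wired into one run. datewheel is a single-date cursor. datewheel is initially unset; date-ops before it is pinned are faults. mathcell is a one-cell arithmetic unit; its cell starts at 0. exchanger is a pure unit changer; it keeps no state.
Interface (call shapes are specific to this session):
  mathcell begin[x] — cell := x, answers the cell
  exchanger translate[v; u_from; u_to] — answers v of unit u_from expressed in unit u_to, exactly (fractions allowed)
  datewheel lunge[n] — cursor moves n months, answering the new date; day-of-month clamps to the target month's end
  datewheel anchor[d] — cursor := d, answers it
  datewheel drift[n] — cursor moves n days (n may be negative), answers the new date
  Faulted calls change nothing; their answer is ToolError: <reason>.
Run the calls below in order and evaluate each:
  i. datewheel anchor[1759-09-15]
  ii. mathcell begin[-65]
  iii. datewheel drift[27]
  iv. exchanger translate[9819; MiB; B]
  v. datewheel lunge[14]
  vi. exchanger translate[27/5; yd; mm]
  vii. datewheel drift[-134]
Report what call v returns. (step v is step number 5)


Answer: 1760-12-12

Derivation:
I call datewheel anchor passing d→1759-09-15, → 1759-09-15.
Using mathcell begin passing x→-65, → -65.
I run datewheel drift passing n→27, yielding 1759-10-12.
I run exchanger translate passing v→9819, u_from→MiB, u_to→B, → 10295967744.
I call datewheel lunge passing n→14, yielding 1760-12-12.
Next I call exchanger translate passing v→27/5, u_from→yd, u_to→mm, and get 123444/25.
Now I run datewheel drift passing n→-134, and get 1760-07-31.
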